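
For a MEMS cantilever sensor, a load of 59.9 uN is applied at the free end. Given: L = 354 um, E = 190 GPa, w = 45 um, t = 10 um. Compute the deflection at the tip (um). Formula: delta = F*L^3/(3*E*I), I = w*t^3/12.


Step 1: Calculate the second moment of area.
I = w * t^3 / 12 = 45 * 10^3 / 12 = 3750.0 um^4
Step 2: Convert E to consistent units (1 GPa = 1000 uN/um^2).
E = 190 GPa = 190000 uN/um^2
Step 3: Calculate tip deflection.
delta = F * L^3 / (3 * E * I)
delta = 59.9 * 354^3 / (3 * 190000 * 3750.0)
delta = 1.2432 um


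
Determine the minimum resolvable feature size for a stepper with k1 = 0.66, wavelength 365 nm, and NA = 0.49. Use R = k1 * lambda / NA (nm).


Step 1: Identify values: k1 = 0.66, lambda = 365 nm, NA = 0.49
Step 2: R = k1 * lambda / NA
R = 0.66 * 365 / 0.49
R = 491.6 nm


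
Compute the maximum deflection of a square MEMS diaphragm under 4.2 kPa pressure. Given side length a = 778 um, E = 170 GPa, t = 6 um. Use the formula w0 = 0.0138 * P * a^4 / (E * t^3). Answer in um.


Step 1: Convert pressure to compatible units (E is in GPa, so P in GPa).
P = 4.2 kPa = 4.2e-6 GPa
Step 2: Compute numerator: 0.0138 * P * a^4.
a^4 = 778^4 = 366368720656
numerator = 0.0138 * 4.2e-6 * 366368720656 = 2.12347e+04
Step 3: Compute denominator: E * t^3 = 170 * 6^3 = 36720
Step 4: w0 = numerator / denominator = 2.12347e+04 / 36720 = 0.5783 um


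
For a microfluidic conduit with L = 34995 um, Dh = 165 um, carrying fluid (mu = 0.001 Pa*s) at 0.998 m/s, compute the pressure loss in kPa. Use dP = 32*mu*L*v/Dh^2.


Step 1: Convert to SI: L = 34995e-6 m, Dh = 165e-6 m
Step 2: dP = 32 * 0.001 * 34995e-6 * 0.998 / (165e-6)^2
Step 3: dP = 41050.52 Pa
Step 4: Convert to kPa: dP = 41.05 kPa


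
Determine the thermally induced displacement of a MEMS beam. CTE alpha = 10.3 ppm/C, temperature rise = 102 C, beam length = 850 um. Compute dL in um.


Step 1: Convert CTE: alpha = 10.3 ppm/C = 10.3e-6 /C
Step 2: dL = 10.3e-6 * 102 * 850
dL = 0.893 um


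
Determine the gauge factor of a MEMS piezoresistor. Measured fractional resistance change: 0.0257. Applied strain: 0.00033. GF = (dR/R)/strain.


Step 1: Identify values.
dR/R = 0.0257, strain = 0.00033
Step 2: GF = (dR/R) / strain = 0.0257 / 0.00033
GF = 77.9


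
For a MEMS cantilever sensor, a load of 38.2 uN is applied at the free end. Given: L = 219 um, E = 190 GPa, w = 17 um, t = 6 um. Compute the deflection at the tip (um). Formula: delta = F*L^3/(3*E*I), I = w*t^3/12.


Step 1: Calculate the second moment of area.
I = w * t^3 / 12 = 17 * 6^3 / 12 = 306.0 um^4
Step 2: Convert E to consistent units (1 GPa = 1000 uN/um^2).
E = 190 GPa = 190000 uN/um^2
Step 3: Calculate tip deflection.
delta = F * L^3 / (3 * E * I)
delta = 38.2 * 219^3 / (3 * 190000 * 306.0)
delta = 2.3004 um


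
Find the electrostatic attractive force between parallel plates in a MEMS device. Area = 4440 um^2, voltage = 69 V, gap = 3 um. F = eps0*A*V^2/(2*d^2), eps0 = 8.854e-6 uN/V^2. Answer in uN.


Step 1: Identify parameters.
eps0 = 8.854e-6 uN/V^2, A = 4440 um^2, V = 69 V, d = 3 um
Step 2: Compute V^2 = 69^2 = 4761
Step 3: Compute d^2 = 3^2 = 9
Step 4: F = 0.5 * 8.854e-6 * 4440 * 4761 / 9
F = 10.398 uN


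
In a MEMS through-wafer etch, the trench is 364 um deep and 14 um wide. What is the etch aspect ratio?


Step 1: AR = depth / width
Step 2: AR = 364 / 14
AR = 26.0


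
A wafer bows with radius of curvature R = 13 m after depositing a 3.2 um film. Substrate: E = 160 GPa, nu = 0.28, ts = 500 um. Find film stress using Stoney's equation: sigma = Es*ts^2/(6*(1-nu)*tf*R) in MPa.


Step 1: Compute numerator: Es * ts^2 = 160 * 500^2 = 40000000 (GPa*um^2)
Step 2: Compute denominator (R in um): 6*(1-nu)*tf*R = 6*0.72*3.2*13e6 = 179712000.0 (um^2)
Step 3: sigma (GPa) = 40000000 / 179712000.0 = 2.22578e-01 GPa
Step 4: Convert to MPa (x1000): sigma = 222.6 MPa


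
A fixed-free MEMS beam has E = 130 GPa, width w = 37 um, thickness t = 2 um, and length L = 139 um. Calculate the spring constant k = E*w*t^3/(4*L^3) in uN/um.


Step 1: Convert E to consistent units (1 GPa = 1000 uN/um^2).
E = 130 GPa = 130000 uN/um^2
Step 2: Compute t^3 = 2^3 = 8
Step 3: Compute L^3 = 139^3 = 2685619
Step 4: k = 130000 * 37 * 8 / (4 * 2685619)
k = 3.582 uN/um


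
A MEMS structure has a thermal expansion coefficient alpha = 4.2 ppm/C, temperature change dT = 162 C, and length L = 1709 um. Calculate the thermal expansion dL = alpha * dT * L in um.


Step 1: Convert CTE: alpha = 4.2 ppm/C = 4.2e-6 /C
Step 2: dL = 4.2e-6 * 162 * 1709
dL = 1.1628 um


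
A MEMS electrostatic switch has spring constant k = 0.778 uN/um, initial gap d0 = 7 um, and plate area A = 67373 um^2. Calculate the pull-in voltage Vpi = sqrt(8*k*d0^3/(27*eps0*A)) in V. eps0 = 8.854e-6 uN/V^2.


Step 1: Compute numerator: 8 * k * d0^3 = 8 * 0.778 * 7^3 = 2134.832
Step 2: Compute denominator: 27 * eps0 * A = 27 * 8.854e-6 * 67373 = 16.106055
Step 3: Vpi = sqrt(2134.832 / 16.106055)
Vpi = 11.51 V


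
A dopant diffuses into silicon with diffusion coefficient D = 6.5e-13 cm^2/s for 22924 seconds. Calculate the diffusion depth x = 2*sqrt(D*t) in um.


Step 1: Compute D*t = 6.5e-13 * 22924 = 1.49006e-08 cm^2
Step 2: sqrt(D*t) = 1.22068e-04 cm
Step 3: x = 2 * 1.22068e-04 cm = 2.44136e-04 cm
Step 4: Convert to um (1 cm = 1e4 um): x = 2.441 um


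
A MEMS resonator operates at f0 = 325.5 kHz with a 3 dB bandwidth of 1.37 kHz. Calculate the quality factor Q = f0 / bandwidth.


Step 1: Q = f0 / bandwidth
Step 2: Q = 325.5 / 1.37
Q = 237.6


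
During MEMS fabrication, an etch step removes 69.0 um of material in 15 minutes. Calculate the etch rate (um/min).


Step 1: Etch rate = depth / time
Step 2: rate = 69.0 / 15
rate = 4.6 um/min


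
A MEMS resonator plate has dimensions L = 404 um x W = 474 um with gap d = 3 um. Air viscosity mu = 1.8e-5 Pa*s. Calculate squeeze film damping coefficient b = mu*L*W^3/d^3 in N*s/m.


Step 1: Convert to SI.
L = 404e-6 m, W = 474e-6 m, d = 3e-6 m
Step 2: W^3 = (474e-6)^3 = 1.06e-10 m^3
Step 3: d^3 = (3e-6)^3 = 2.70e-17 m^3
Step 4: b = 1.8e-5 * 404e-6 * 1.06e-10 / 2.70e-17
b = 2.87e-02 N*s/m


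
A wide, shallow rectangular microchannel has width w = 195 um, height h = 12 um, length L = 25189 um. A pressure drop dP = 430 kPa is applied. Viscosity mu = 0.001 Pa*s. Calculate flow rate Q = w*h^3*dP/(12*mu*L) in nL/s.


Step 1: Convert all dimensions to SI (meters).
w = 195e-6 m, h = 12e-6 m, L = 25189e-6 m, dP = 430e3 Pa
Step 2: Q = w * h^3 * dP / (12 * mu * L)
Q = 195e-6 * (12e-6)^3 * 430e3 / (12 * 0.001 * 25189e-6) = 4.793521e-10 m^3/s
Step 3: Convert Q from m^3/s to nL/s (1 m^3 = 1e12 nL, so multiply by 1e12).
Q = 479.352 nL/s


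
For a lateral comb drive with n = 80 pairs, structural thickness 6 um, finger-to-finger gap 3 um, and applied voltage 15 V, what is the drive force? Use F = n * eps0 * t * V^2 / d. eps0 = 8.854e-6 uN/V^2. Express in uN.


Step 1: Parameters: n=80, eps0=8.854e-6 uN/V^2, t=6 um, V=15 V, d=3 um
Step 2: V^2 = 225
Step 3: F = 80 * 8.854e-6 * 6 * 225 / 3
F = 0.319 uN


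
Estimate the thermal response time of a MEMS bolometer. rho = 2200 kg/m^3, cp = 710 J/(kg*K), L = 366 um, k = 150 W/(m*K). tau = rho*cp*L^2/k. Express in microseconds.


Step 1: Convert L to m: L = 366e-6 m
Step 2: L^2 = (366e-6)^2 = 1.33956e-07 m^2
Step 3: tau = 2200 * 710 * 1.33956e-07 / 150 = 1.39492848e-03 s
Step 4: Convert to microseconds (multiply by 1e6).
tau = 1394.928 us


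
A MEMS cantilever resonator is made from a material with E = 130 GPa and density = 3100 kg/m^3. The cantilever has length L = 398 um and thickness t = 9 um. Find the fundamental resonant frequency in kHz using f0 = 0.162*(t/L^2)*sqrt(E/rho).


Step 1: Convert units to SI.
t_SI = 9e-6 m, L_SI = 398e-6 m
Step 2: Calculate sqrt(E/rho).
sqrt(130e9 / 3100) = 6475.76 m/s
Step 3: Compute f0.
f0 = 0.162 * 9e-6 / (398e-6)^2 * 6475.76 = 59604.9 Hz = 59.6 kHz


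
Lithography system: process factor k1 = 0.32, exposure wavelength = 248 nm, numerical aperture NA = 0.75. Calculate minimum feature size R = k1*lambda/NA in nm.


Step 1: Identify values: k1 = 0.32, lambda = 248 nm, NA = 0.75
Step 2: R = k1 * lambda / NA
R = 0.32 * 248 / 0.75
R = 105.8 nm


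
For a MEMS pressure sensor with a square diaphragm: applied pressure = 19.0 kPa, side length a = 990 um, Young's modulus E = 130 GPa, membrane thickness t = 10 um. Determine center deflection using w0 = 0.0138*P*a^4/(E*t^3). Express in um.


Step 1: Convert pressure to compatible units (E is in GPa, so P in GPa).
P = 19.0 kPa = 19.0e-6 GPa
Step 2: Compute numerator: 0.0138 * P * a^4.
a^4 = 990^4 = 960596010000
numerator = 0.0138 * 19.0e-6 * 960596010000 = 2.518683e+05
Step 3: Compute denominator: E * t^3 = 130 * 10^3 = 130000
Step 4: w0 = numerator / denominator = 2.518683e+05 / 130000 = 1.9374 um


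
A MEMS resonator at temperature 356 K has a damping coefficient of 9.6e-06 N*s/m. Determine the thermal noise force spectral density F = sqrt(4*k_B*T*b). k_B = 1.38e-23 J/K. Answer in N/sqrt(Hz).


Step 1: Compute 4 * k_B * T * b
= 4 * 1.38e-23 * 356 * 9.6e-06
= 1.8865e-25 N^2/Hz
Step 2: F_noise = sqrt(1.8865e-25)
F_noise = 4.34e-13 N/sqrt(Hz)


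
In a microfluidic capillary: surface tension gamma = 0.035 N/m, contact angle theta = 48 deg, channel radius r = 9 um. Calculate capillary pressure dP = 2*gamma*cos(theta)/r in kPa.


Step 1: cos(48 deg) = 0.6691
Step 2: Convert r to m: r = 9e-6 m
Step 3: dP = 2 * 0.035 * 0.6691 / 9e-6 = 5204.1 Pa
Step 4: Convert Pa to kPa (divide by 1000).
dP = 5.2 kPa


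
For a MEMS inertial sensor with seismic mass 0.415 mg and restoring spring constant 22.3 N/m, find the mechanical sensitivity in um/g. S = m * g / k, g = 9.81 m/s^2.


Step 1: Convert mass: m = 0.415 mg = 4.15e-07 kg
Step 2: S = m * g / k = 4.15e-07 * 9.81 / 22.3
Step 3: S = 1.83e-07 m/g
Step 4: Convert to um/g: S = 0.183 um/g


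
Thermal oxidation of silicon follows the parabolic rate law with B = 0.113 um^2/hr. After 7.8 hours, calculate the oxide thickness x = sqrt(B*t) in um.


Step 1: Compute B*t = 0.113 * 7.8 = 0.8814
Step 2: x = sqrt(0.8814)
x = 0.939 um


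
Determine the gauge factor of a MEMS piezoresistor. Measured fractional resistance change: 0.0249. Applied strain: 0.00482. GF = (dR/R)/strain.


Step 1: Identify values.
dR/R = 0.0249, strain = 0.00482
Step 2: GF = (dR/R) / strain = 0.0249 / 0.00482
GF = 5.2


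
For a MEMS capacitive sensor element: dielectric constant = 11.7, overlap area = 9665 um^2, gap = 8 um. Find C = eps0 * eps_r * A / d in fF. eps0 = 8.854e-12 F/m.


Step 1: Convert area to m^2: A = 9665e-12 m^2
Step 2: Convert gap to m: d = 8e-6 m
Step 3: C = eps0 * eps_r * A / d
C = 8.854e-12 * 11.7 * 9665e-12 / 8e-6
Step 4: Convert to fF (multiply by 1e15).
C = 125.15 fF


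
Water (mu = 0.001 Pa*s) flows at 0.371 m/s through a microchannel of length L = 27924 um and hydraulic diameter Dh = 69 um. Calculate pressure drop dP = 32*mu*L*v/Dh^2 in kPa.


Step 1: Convert to SI: L = 27924e-6 m, Dh = 69e-6 m
Step 2: dP = 32 * 0.001 * 27924e-6 * 0.371 / (69e-6)^2
Step 3: dP = 69631.11 Pa
Step 4: Convert to kPa: dP = 69.63 kPa


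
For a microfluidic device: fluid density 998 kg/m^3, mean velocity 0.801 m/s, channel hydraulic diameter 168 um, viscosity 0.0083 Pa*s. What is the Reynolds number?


Step 1: Convert Dh to meters: Dh = 168e-6 m
Step 2: Re = rho * v * Dh / mu
Re = 998 * 0.801 * 168e-6 / 0.0083
Re = 16.181


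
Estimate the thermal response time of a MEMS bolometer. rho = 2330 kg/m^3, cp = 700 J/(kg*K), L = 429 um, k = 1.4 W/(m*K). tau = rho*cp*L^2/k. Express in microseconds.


Step 1: Convert L to m: L = 429e-6 m
Step 2: L^2 = (429e-6)^2 = 1.84041e-07 m^2
Step 3: tau = 2330 * 700 * 1.84041e-07 / 1.4 = 2.14407765e-01 s
Step 4: Convert to microseconds (multiply by 1e6).
tau = 214407.765 us


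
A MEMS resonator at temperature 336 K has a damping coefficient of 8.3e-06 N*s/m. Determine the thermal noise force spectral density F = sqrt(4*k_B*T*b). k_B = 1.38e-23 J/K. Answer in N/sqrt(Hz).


Step 1: Compute 4 * k_B * T * b
= 4 * 1.38e-23 * 336 * 8.3e-06
= 1.5394e-25 N^2/Hz
Step 2: F_noise = sqrt(1.5394e-25)
F_noise = 3.92e-13 N/sqrt(Hz)


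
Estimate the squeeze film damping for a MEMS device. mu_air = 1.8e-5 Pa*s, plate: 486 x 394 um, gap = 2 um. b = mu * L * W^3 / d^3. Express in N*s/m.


Step 1: Convert to SI.
L = 486e-6 m, W = 394e-6 m, d = 2e-6 m
Step 2: W^3 = (394e-6)^3 = 6.12e-11 m^3
Step 3: d^3 = (2e-6)^3 = 8.00e-18 m^3
Step 4: b = 1.8e-5 * 486e-6 * 6.12e-11 / 8.00e-18
b = 6.69e-02 N*s/m


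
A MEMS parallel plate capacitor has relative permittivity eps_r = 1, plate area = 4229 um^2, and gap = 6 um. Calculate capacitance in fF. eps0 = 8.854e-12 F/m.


Step 1: Convert area to m^2: A = 4229e-12 m^2
Step 2: Convert gap to m: d = 6e-6 m
Step 3: C = eps0 * eps_r * A / d
C = 8.854e-12 * 1 * 4229e-12 / 6e-6
Step 4: Convert to fF (multiply by 1e15).
C = 6.24 fF


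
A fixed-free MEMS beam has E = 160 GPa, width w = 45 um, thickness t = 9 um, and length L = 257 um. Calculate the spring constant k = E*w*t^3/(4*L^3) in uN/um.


Step 1: Convert E to consistent units (1 GPa = 1000 uN/um^2).
E = 160 GPa = 160000 uN/um^2
Step 2: Compute t^3 = 9^3 = 729
Step 3: Compute L^3 = 257^3 = 16974593
Step 4: k = 160000 * 45 * 729 / (4 * 16974593)
k = 77.3038 uN/um


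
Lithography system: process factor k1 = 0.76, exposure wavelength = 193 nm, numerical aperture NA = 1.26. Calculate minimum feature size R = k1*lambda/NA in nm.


Step 1: Identify values: k1 = 0.76, lambda = 193 nm, NA = 1.26
Step 2: R = k1 * lambda / NA
R = 0.76 * 193 / 1.26
R = 116.4 nm


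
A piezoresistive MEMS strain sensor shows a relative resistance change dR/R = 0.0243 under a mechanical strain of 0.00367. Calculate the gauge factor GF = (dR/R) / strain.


Step 1: Identify values.
dR/R = 0.0243, strain = 0.00367
Step 2: GF = (dR/R) / strain = 0.0243 / 0.00367
GF = 6.6


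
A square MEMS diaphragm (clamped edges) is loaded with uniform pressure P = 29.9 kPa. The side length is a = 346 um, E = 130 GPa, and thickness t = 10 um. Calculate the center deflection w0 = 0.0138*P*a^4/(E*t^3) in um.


Step 1: Convert pressure to compatible units (E is in GPa, so P in GPa).
P = 29.9 kPa = 29.9e-6 GPa
Step 2: Compute numerator: 0.0138 * P * a^4.
a^4 = 346^4 = 14331920656
numerator = 0.0138 * 29.9e-6 * 14331920656 = 5.9136e+03
Step 3: Compute denominator: E * t^3 = 130 * 10^3 = 130000
Step 4: w0 = numerator / denominator = 5.9136e+03 / 130000 = 0.0455 um


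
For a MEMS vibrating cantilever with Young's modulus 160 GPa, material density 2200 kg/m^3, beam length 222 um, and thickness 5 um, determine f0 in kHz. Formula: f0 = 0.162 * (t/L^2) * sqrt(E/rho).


Step 1: Convert units to SI.
t_SI = 5e-6 m, L_SI = 222e-6 m
Step 2: Calculate sqrt(E/rho).
sqrt(160e9 / 2200) = 8528.03 m/s
Step 3: Compute f0.
f0 = 0.162 * 5e-6 / (222e-6)^2 * 8528.03 = 140161.2 Hz = 140.16 kHz


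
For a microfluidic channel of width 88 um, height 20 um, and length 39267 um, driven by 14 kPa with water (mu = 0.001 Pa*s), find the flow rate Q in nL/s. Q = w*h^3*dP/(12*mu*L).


Step 1: Convert all dimensions to SI (meters).
w = 88e-6 m, h = 20e-6 m, L = 39267e-6 m, dP = 14e3 Pa
Step 2: Q = w * h^3 * dP / (12 * mu * L)
Q = 88e-6 * (20e-6)^3 * 14e3 / (12 * 0.001 * 39267e-6) = 2.091663e-11 m^3/s
Step 3: Convert Q from m^3/s to nL/s (1 m^3 = 1e12 nL, so multiply by 1e12).
Q = 20.917 nL/s


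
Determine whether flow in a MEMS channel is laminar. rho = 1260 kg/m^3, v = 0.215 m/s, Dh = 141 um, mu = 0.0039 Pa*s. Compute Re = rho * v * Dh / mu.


Step 1: Convert Dh to meters: Dh = 141e-6 m
Step 2: Re = rho * v * Dh / mu
Re = 1260 * 0.215 * 141e-6 / 0.0039
Re = 9.794
Since Re = 9.794 is below ~2300, the flow is laminar.


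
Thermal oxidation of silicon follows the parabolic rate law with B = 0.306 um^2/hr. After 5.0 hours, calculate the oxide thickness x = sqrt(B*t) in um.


Step 1: Compute B*t = 0.306 * 5.0 = 1.53
Step 2: x = sqrt(1.53)
x = 1.237 um


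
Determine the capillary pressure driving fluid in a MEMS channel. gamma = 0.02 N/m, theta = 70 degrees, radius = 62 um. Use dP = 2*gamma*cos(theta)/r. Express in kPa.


Step 1: cos(70 deg) = 0.342
Step 2: Convert r to m: r = 62e-6 m
Step 3: dP = 2 * 0.02 * 0.342 / 62e-6 = 220.6 Pa
Step 4: Convert Pa to kPa (divide by 1000).
dP = 0.22 kPa


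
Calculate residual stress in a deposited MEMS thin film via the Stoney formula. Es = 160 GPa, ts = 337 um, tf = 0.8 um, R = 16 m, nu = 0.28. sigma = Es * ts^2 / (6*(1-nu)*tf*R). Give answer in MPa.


Step 1: Compute numerator: Es * ts^2 = 160 * 337^2 = 18171040 (GPa*um^2)
Step 2: Compute denominator (R in um): 6*(1-nu)*tf*R = 6*0.72*0.8*16e6 = 55296000.0 (um^2)
Step 3: sigma (GPa) = 18171040 / 55296000.0 = 3.28614e-01 GPa
Step 4: Convert to MPa (x1000): sigma = 328.6 MPa


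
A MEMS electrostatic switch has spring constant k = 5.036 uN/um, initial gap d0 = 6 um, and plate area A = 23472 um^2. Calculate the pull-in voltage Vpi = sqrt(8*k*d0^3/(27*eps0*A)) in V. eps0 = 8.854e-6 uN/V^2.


Step 1: Compute numerator: 8 * k * d0^3 = 8 * 5.036 * 6^3 = 8702.208
Step 2: Compute denominator: 27 * eps0 * A = 27 * 8.854e-6 * 23472 = 5.611169
Step 3: Vpi = sqrt(8702.208 / 5.611169)
Vpi = 39.38 V


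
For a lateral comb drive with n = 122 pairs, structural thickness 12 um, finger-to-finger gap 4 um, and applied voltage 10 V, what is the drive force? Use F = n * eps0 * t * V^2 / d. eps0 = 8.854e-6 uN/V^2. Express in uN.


Step 1: Parameters: n=122, eps0=8.854e-6 uN/V^2, t=12 um, V=10 V, d=4 um
Step 2: V^2 = 100
Step 3: F = 122 * 8.854e-6 * 12 * 100 / 4
F = 0.324 uN


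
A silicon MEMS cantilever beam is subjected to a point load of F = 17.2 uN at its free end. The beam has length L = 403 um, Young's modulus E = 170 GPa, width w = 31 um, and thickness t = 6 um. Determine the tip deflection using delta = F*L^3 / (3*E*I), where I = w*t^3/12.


Step 1: Calculate the second moment of area.
I = w * t^3 / 12 = 31 * 6^3 / 12 = 558.0 um^4
Step 2: Convert E to consistent units (1 GPa = 1000 uN/um^2).
E = 170 GPa = 170000 uN/um^2
Step 3: Calculate tip deflection.
delta = F * L^3 / (3 * E * I)
delta = 17.2 * 403^3 / (3 * 170000 * 558.0)
delta = 3.9558 um


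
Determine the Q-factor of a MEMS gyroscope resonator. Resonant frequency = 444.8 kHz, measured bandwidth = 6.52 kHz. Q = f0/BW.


Step 1: Q = f0 / bandwidth
Step 2: Q = 444.8 / 6.52
Q = 68.2


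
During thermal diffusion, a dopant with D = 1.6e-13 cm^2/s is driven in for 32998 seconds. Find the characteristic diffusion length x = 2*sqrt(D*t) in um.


Step 1: Compute D*t = 1.6e-13 * 32998 = 5.27968e-09 cm^2
Step 2: sqrt(D*t) = 7.26614e-05 cm
Step 3: x = 2 * 7.26614e-05 cm = 1.453228e-04 cm
Step 4: Convert to um (1 cm = 1e4 um): x = 1.453 um


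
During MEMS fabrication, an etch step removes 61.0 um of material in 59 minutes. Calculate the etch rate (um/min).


Step 1: Etch rate = depth / time
Step 2: rate = 61.0 / 59
rate = 1.034 um/min


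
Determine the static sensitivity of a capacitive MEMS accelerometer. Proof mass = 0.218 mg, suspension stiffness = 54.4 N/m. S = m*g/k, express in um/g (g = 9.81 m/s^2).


Step 1: Convert mass: m = 0.218 mg = 2.18e-07 kg
Step 2: S = m * g / k = 2.18e-07 * 9.81 / 54.4
Step 3: S = 3.93e-08 m/g
Step 4: Convert to um/g: S = 0.039 um/g


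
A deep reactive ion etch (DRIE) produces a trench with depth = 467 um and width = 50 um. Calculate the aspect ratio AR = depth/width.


Step 1: AR = depth / width
Step 2: AR = 467 / 50
AR = 9.3


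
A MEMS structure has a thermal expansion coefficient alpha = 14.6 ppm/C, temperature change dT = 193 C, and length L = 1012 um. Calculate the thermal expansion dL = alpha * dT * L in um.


Step 1: Convert CTE: alpha = 14.6 ppm/C = 14.6e-6 /C
Step 2: dL = 14.6e-6 * 193 * 1012
dL = 2.8516 um


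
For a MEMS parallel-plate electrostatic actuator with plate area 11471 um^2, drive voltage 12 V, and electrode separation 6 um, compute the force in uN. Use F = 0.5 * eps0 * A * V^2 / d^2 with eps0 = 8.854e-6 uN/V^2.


Step 1: Identify parameters.
eps0 = 8.854e-6 uN/V^2, A = 11471 um^2, V = 12 V, d = 6 um
Step 2: Compute V^2 = 12^2 = 144
Step 3: Compute d^2 = 6^2 = 36
Step 4: F = 0.5 * 8.854e-6 * 11471 * 144 / 36
F = 0.203 uN


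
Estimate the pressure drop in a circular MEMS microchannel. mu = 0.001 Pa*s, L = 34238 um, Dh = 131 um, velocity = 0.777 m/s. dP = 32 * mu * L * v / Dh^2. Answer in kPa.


Step 1: Convert to SI: L = 34238e-6 m, Dh = 131e-6 m
Step 2: dP = 32 * 0.001 * 34238e-6 * 0.777 / (131e-6)^2
Step 3: dP = 49606.30 Pa
Step 4: Convert to kPa: dP = 49.61 kPa


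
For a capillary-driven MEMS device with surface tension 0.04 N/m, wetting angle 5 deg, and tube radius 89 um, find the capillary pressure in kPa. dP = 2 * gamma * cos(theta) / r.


Step 1: cos(5 deg) = 0.9962
Step 2: Convert r to m: r = 89e-6 m
Step 3: dP = 2 * 0.04 * 0.9962 / 89e-6 = 895.5 Pa
Step 4: Convert Pa to kPa (divide by 1000).
dP = 0.9 kPa


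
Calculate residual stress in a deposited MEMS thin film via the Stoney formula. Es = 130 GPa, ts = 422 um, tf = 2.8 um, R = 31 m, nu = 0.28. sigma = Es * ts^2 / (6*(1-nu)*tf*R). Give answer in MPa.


Step 1: Compute numerator: Es * ts^2 = 130 * 422^2 = 23150920 (GPa*um^2)
Step 2: Compute denominator (R in um): 6*(1-nu)*tf*R = 6*0.72*2.8*31e6 = 374976000.0 (um^2)
Step 3: sigma (GPa) = 23150920 / 374976000.0 = 6.174e-02 GPa
Step 4: Convert to MPa (x1000): sigma = 61.7 MPa


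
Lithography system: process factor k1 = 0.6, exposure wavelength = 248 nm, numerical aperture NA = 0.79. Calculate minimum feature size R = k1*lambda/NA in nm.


Step 1: Identify values: k1 = 0.6, lambda = 248 nm, NA = 0.79
Step 2: R = k1 * lambda / NA
R = 0.6 * 248 / 0.79
R = 188.4 nm


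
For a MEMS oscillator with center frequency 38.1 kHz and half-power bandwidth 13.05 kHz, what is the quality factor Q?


Step 1: Q = f0 / bandwidth
Step 2: Q = 38.1 / 13.05
Q = 2.9


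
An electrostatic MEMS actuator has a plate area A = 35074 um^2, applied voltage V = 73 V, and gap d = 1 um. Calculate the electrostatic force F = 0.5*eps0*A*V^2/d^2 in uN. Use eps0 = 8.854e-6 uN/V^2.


Step 1: Identify parameters.
eps0 = 8.854e-6 uN/V^2, A = 35074 um^2, V = 73 V, d = 1 um
Step 2: Compute V^2 = 73^2 = 5329
Step 3: Compute d^2 = 1^2 = 1
Step 4: F = 0.5 * 8.854e-6 * 35074 * 5329 / 1
F = 827.448 uN


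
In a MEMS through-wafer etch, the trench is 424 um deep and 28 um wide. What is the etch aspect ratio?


Step 1: AR = depth / width
Step 2: AR = 424 / 28
AR = 15.1


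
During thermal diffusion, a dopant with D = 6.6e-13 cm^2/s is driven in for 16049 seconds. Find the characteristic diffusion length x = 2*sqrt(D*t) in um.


Step 1: Compute D*t = 6.6e-13 * 16049 = 1.059234e-08 cm^2
Step 2: sqrt(D*t) = 1.02919e-04 cm
Step 3: x = 2 * 1.02919e-04 cm = 2.05838e-04 cm
Step 4: Convert to um (1 cm = 1e4 um): x = 2.058 um


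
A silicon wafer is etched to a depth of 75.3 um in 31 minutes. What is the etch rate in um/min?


Step 1: Etch rate = depth / time
Step 2: rate = 75.3 / 31
rate = 2.429 um/min


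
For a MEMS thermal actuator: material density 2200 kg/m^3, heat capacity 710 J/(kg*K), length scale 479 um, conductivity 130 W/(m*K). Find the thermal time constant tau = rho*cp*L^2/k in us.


Step 1: Convert L to m: L = 479e-6 m
Step 2: L^2 = (479e-6)^2 = 2.29441e-07 m^2
Step 3: tau = 2200 * 710 * 2.29441e-07 / 130 = 2.75682186e-03 s
Step 4: Convert to microseconds (multiply by 1e6).
tau = 2756.822 us


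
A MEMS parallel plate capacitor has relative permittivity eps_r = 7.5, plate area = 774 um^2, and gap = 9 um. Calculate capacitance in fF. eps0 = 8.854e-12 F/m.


Step 1: Convert area to m^2: A = 774e-12 m^2
Step 2: Convert gap to m: d = 9e-6 m
Step 3: C = eps0 * eps_r * A / d
C = 8.854e-12 * 7.5 * 774e-12 / 9e-6
Step 4: Convert to fF (multiply by 1e15).
C = 5.71 fF


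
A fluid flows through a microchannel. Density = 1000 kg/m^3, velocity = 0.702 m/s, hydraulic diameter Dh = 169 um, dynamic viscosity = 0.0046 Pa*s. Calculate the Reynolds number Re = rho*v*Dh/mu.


Step 1: Convert Dh to meters: Dh = 169e-6 m
Step 2: Re = rho * v * Dh / mu
Re = 1000 * 0.702 * 169e-6 / 0.0046
Re = 25.791


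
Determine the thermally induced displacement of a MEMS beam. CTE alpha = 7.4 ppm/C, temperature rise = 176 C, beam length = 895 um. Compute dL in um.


Step 1: Convert CTE: alpha = 7.4 ppm/C = 7.4e-6 /C
Step 2: dL = 7.4e-6 * 176 * 895
dL = 1.1656 um


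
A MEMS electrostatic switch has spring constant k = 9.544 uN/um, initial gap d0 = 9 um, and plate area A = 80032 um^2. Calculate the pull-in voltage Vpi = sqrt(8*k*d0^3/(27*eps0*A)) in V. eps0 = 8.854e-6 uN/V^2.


Step 1: Compute numerator: 8 * k * d0^3 = 8 * 9.544 * 9^3 = 55660.608
Step 2: Compute denominator: 27 * eps0 * A = 27 * 8.854e-6 * 80032 = 19.13229
Step 3: Vpi = sqrt(55660.608 / 19.13229)
Vpi = 53.94 V


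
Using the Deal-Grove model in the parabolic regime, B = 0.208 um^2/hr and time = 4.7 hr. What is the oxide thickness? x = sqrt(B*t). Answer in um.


Step 1: Compute B*t = 0.208 * 4.7 = 0.9776
Step 2: x = sqrt(0.9776)
x = 0.989 um


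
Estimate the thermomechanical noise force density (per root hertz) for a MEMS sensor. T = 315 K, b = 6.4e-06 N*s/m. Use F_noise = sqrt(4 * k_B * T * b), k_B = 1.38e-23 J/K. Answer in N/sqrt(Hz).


Step 1: Compute 4 * k_B * T * b
= 4 * 1.38e-23 * 315 * 6.4e-06
= 1.1128e-25 N^2/Hz
Step 2: F_noise = sqrt(1.1128e-25)
F_noise = 3.34e-13 N/sqrt(Hz)


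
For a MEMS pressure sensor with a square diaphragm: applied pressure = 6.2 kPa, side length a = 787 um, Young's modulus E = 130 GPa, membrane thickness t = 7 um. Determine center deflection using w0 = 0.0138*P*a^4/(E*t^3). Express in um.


Step 1: Convert pressure to compatible units (E is in GPa, so P in GPa).
P = 6.2 kPa = 6.2e-6 GPa
Step 2: Compute numerator: 0.0138 * P * a^4.
a^4 = 787^4 = 383617958161
numerator = 0.0138 * 6.2e-6 * 383617958161 = 3.28224e+04
Step 3: Compute denominator: E * t^3 = 130 * 7^3 = 44590
Step 4: w0 = numerator / denominator = 3.28224e+04 / 44590 = 0.7361 um


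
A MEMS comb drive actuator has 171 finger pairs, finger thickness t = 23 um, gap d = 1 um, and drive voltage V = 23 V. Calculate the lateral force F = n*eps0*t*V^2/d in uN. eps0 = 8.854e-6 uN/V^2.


Step 1: Parameters: n=171, eps0=8.854e-6 uN/V^2, t=23 um, V=23 V, d=1 um
Step 2: V^2 = 529
Step 3: F = 171 * 8.854e-6 * 23 * 529 / 1
F = 18.421 uN


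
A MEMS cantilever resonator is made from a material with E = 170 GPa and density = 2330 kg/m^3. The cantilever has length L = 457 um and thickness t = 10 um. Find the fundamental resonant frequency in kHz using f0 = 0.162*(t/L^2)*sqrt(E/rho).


Step 1: Convert units to SI.
t_SI = 10e-6 m, L_SI = 457e-6 m
Step 2: Calculate sqrt(E/rho).
sqrt(170e9 / 2330) = 8541.74 m/s
Step 3: Compute f0.
f0 = 0.162 * 10e-6 / (457e-6)^2 * 8541.74 = 66256.6 Hz = 66.26 kHz


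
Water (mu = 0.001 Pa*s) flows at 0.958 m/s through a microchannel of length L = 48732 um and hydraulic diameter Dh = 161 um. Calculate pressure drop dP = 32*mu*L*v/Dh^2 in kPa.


Step 1: Convert to SI: L = 48732e-6 m, Dh = 161e-6 m
Step 2: dP = 32 * 0.001 * 48732e-6 * 0.958 / (161e-6)^2
Step 3: dP = 57633.89 Pa
Step 4: Convert to kPa: dP = 57.63 kPa


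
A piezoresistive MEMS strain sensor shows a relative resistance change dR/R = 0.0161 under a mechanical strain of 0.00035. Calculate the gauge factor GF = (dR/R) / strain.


Step 1: Identify values.
dR/R = 0.0161, strain = 0.00035
Step 2: GF = (dR/R) / strain = 0.0161 / 0.00035
GF = 46.0


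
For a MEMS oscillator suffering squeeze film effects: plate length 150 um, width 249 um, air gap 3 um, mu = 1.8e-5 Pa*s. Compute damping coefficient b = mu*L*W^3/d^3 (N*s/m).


Step 1: Convert to SI.
L = 150e-6 m, W = 249e-6 m, d = 3e-6 m
Step 2: W^3 = (249e-6)^3 = 1.54e-11 m^3
Step 3: d^3 = (3e-6)^3 = 2.70e-17 m^3
Step 4: b = 1.8e-5 * 150e-6 * 1.54e-11 / 2.70e-17
b = 1.54e-03 N*s/m


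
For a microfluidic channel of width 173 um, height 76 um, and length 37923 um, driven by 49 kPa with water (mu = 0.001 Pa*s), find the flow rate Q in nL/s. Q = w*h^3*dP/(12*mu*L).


Step 1: Convert all dimensions to SI (meters).
w = 173e-6 m, h = 76e-6 m, L = 37923e-6 m, dP = 49e3 Pa
Step 2: Q = w * h^3 * dP / (12 * mu * L)
Q = 173e-6 * (76e-6)^3 * 49e3 / (12 * 0.001 * 37923e-6) = 8.17709471e-09 m^3/s
Step 3: Convert Q from m^3/s to nL/s (1 m^3 = 1e12 nL, so multiply by 1e12).
Q = 8177.095 nL/s


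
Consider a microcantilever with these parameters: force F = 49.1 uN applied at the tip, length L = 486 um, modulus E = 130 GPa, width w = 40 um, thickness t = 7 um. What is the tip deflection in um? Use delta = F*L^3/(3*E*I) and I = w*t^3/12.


Step 1: Calculate the second moment of area.
I = w * t^3 / 12 = 40 * 7^3 / 12 = 1143.3333 um^4
Step 2: Convert E to consistent units (1 GPa = 1000 uN/um^2).
E = 130 GPa = 130000 uN/um^2
Step 3: Calculate tip deflection.
delta = F * L^3 / (3 * E * I)
delta = 49.1 * 486^3 / (3 * 130000 * 1143.3333)
delta = 12.6402 um


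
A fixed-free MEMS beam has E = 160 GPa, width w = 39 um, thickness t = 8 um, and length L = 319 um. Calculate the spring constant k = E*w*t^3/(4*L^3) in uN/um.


Step 1: Convert E to consistent units (1 GPa = 1000 uN/um^2).
E = 160 GPa = 160000 uN/um^2
Step 2: Compute t^3 = 8^3 = 512
Step 3: Compute L^3 = 319^3 = 32461759
Step 4: k = 160000 * 39 * 512 / (4 * 32461759)
k = 24.605 uN/um


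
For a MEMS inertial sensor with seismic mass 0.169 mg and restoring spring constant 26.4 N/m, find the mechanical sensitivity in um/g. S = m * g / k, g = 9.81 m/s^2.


Step 1: Convert mass: m = 0.169 mg = 1.69e-07 kg
Step 2: S = m * g / k = 1.69e-07 * 9.81 / 26.4
Step 3: S = 6.28e-08 m/g
Step 4: Convert to um/g: S = 0.063 um/g


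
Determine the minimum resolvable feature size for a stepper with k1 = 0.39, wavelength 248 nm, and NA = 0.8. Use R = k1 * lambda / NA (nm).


Step 1: Identify values: k1 = 0.39, lambda = 248 nm, NA = 0.8
Step 2: R = k1 * lambda / NA
R = 0.39 * 248 / 0.8
R = 120.9 nm


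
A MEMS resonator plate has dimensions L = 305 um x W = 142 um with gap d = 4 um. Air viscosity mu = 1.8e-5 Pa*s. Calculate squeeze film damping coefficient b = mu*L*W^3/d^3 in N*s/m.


Step 1: Convert to SI.
L = 305e-6 m, W = 142e-6 m, d = 4e-6 m
Step 2: W^3 = (142e-6)^3 = 2.86e-12 m^3
Step 3: d^3 = (4e-6)^3 = 6.40e-17 m^3
Step 4: b = 1.8e-5 * 305e-6 * 2.86e-12 / 6.40e-17
b = 2.46e-04 N*s/m


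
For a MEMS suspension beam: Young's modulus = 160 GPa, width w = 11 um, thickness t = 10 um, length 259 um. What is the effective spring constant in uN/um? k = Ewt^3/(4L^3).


Step 1: Convert E to consistent units (1 GPa = 1000 uN/um^2).
E = 160 GPa = 160000 uN/um^2
Step 2: Compute t^3 = 10^3 = 1000
Step 3: Compute L^3 = 259^3 = 17373979
Step 4: k = 160000 * 11 * 1000 / (4 * 17373979)
k = 25.3252 uN/um


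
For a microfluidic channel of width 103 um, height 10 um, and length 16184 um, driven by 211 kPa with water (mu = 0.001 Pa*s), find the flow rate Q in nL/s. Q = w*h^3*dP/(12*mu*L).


Step 1: Convert all dimensions to SI (meters).
w = 103e-6 m, h = 10e-6 m, L = 16184e-6 m, dP = 211e3 Pa
Step 2: Q = w * h^3 * dP / (12 * mu * L)
Q = 103e-6 * (10e-6)^3 * 211e3 / (12 * 0.001 * 16184e-6) = 1.1190579e-10 m^3/s
Step 3: Convert Q from m^3/s to nL/s (1 m^3 = 1e12 nL, so multiply by 1e12).
Q = 111.906 nL/s


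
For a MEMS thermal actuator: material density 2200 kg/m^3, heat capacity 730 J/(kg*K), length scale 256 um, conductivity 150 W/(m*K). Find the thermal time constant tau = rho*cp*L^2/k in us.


Step 1: Convert L to m: L = 256e-6 m
Step 2: L^2 = (256e-6)^2 = 6.5536e-08 m^2
Step 3: tau = 2200 * 730 * 6.5536e-08 / 150 = 7.0167211e-04 s
Step 4: Convert to microseconds (multiply by 1e6).
tau = 701.672 us


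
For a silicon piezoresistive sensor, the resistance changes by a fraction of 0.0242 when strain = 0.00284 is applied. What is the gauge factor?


Step 1: Identify values.
dR/R = 0.0242, strain = 0.00284
Step 2: GF = (dR/R) / strain = 0.0242 / 0.00284
GF = 8.5


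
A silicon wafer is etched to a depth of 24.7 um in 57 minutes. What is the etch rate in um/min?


Step 1: Etch rate = depth / time
Step 2: rate = 24.7 / 57
rate = 0.433 um/min


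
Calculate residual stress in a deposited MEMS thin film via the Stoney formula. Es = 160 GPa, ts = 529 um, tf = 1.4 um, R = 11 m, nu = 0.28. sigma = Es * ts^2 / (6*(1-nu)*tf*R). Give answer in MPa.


Step 1: Compute numerator: Es * ts^2 = 160 * 529^2 = 44774560 (GPa*um^2)
Step 2: Compute denominator (R in um): 6*(1-nu)*tf*R = 6*0.72*1.4*11e6 = 66528000.0 (um^2)
Step 3: sigma (GPa) = 44774560 / 66528000.0 = 6.73018e-01 GPa
Step 4: Convert to MPa (x1000): sigma = 673.0 MPa


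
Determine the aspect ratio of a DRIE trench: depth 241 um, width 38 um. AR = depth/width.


Step 1: AR = depth / width
Step 2: AR = 241 / 38
AR = 6.3


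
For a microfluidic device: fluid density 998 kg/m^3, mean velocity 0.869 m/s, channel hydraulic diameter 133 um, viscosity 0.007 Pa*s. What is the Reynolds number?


Step 1: Convert Dh to meters: Dh = 133e-6 m
Step 2: Re = rho * v * Dh / mu
Re = 998 * 0.869 * 133e-6 / 0.007
Re = 16.478


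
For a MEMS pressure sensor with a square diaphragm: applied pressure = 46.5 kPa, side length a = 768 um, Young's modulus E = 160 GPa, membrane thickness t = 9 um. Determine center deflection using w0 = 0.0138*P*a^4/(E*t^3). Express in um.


Step 1: Convert pressure to compatible units (E is in GPa, so P in GPa).
P = 46.5 kPa = 46.5e-6 GPa
Step 2: Compute numerator: 0.0138 * P * a^4.
a^4 = 768^4 = 347892350976
numerator = 0.0138 * 46.5e-6 * 347892350976 = 2.232425e+05
Step 3: Compute denominator: E * t^3 = 160 * 9^3 = 116640
Step 4: w0 = numerator / denominator = 2.232425e+05 / 116640 = 1.9139 um


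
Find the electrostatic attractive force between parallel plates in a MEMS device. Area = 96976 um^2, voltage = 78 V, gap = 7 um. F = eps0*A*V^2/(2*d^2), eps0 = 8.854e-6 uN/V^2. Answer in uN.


Step 1: Identify parameters.
eps0 = 8.854e-6 uN/V^2, A = 96976 um^2, V = 78 V, d = 7 um
Step 2: Compute V^2 = 78^2 = 6084
Step 3: Compute d^2 = 7^2 = 49
Step 4: F = 0.5 * 8.854e-6 * 96976 * 6084 / 49
F = 53.305 uN


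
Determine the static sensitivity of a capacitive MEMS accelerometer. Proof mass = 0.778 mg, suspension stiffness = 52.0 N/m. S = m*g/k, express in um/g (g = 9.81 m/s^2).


Step 1: Convert mass: m = 0.778 mg = 7.78e-07 kg
Step 2: S = m * g / k = 7.78e-07 * 9.81 / 52.0
Step 3: S = 1.47e-07 m/g
Step 4: Convert to um/g: S = 0.147 um/g


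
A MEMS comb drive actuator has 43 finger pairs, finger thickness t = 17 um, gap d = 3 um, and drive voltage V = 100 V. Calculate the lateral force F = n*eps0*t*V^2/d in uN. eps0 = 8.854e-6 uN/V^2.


Step 1: Parameters: n=43, eps0=8.854e-6 uN/V^2, t=17 um, V=100 V, d=3 um
Step 2: V^2 = 10000
Step 3: F = 43 * 8.854e-6 * 17 * 10000 / 3
F = 21.574 uN


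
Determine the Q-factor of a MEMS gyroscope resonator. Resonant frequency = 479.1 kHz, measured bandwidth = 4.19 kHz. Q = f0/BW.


Step 1: Q = f0 / bandwidth
Step 2: Q = 479.1 / 4.19
Q = 114.3


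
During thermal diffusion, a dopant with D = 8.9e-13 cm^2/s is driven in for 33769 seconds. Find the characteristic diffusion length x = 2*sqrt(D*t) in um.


Step 1: Compute D*t = 8.9e-13 * 33769 = 3.005441e-08 cm^2
Step 2: sqrt(D*t) = 1.73362e-04 cm
Step 3: x = 2 * 1.73362e-04 cm = 3.46724e-04 cm
Step 4: Convert to um (1 cm = 1e4 um): x = 3.467 um


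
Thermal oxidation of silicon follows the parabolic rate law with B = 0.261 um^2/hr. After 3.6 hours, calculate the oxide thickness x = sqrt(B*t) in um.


Step 1: Compute B*t = 0.261 * 3.6 = 0.9396
Step 2: x = sqrt(0.9396)
x = 0.969 um


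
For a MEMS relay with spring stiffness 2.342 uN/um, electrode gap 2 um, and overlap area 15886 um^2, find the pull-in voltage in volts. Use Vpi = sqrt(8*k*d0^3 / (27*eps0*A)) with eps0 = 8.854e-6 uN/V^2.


Step 1: Compute numerator: 8 * k * d0^3 = 8 * 2.342 * 2^3 = 149.888
Step 2: Compute denominator: 27 * eps0 * A = 27 * 8.854e-6 * 15886 = 3.797675
Step 3: Vpi = sqrt(149.888 / 3.797675)
Vpi = 6.28 V


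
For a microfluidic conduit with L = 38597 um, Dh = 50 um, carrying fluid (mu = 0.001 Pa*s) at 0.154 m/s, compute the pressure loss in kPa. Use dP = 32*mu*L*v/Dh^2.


Step 1: Convert to SI: L = 38597e-6 m, Dh = 50e-6 m
Step 2: dP = 32 * 0.001 * 38597e-6 * 0.154 / (50e-6)^2
Step 3: dP = 76082.41 Pa
Step 4: Convert to kPa: dP = 76.08 kPa


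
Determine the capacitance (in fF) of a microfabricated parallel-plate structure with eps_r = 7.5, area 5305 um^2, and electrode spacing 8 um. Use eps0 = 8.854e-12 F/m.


Step 1: Convert area to m^2: A = 5305e-12 m^2
Step 2: Convert gap to m: d = 8e-6 m
Step 3: C = eps0 * eps_r * A / d
C = 8.854e-12 * 7.5 * 5305e-12 / 8e-6
Step 4: Convert to fF (multiply by 1e15).
C = 44.03 fF


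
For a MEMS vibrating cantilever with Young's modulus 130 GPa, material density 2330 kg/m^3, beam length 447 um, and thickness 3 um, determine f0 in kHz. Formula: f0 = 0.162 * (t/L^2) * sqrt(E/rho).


Step 1: Convert units to SI.
t_SI = 3e-6 m, L_SI = 447e-6 m
Step 2: Calculate sqrt(E/rho).
sqrt(130e9 / 2330) = 7469.54 m/s
Step 3: Compute f0.
f0 = 0.162 * 3e-6 / (447e-6)^2 * 7469.54 = 18168.3 Hz = 18.17 kHz


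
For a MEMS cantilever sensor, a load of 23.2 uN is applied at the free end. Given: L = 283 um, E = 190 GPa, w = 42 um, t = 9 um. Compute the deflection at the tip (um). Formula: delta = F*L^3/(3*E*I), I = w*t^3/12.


Step 1: Calculate the second moment of area.
I = w * t^3 / 12 = 42 * 9^3 / 12 = 2551.5 um^4
Step 2: Convert E to consistent units (1 GPa = 1000 uN/um^2).
E = 190 GPa = 190000 uN/um^2
Step 3: Calculate tip deflection.
delta = F * L^3 / (3 * E * I)
delta = 23.2 * 283^3 / (3 * 190000 * 2551.5)
delta = 0.3616 um


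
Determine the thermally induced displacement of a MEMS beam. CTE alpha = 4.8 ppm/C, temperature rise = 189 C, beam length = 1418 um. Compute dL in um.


Step 1: Convert CTE: alpha = 4.8 ppm/C = 4.8e-6 /C
Step 2: dL = 4.8e-6 * 189 * 1418
dL = 1.2864 um


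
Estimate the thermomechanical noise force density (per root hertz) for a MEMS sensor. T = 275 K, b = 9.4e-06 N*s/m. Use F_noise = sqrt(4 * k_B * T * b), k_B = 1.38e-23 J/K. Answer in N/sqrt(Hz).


Step 1: Compute 4 * k_B * T * b
= 4 * 1.38e-23 * 275 * 9.4e-06
= 1.4269e-25 N^2/Hz
Step 2: F_noise = sqrt(1.4269e-25)
F_noise = 3.78e-13 N/sqrt(Hz)


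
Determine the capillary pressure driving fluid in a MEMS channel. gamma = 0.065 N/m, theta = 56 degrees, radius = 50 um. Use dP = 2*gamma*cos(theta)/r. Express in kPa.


Step 1: cos(56 deg) = 0.5592
Step 2: Convert r to m: r = 50e-6 m
Step 3: dP = 2 * 0.065 * 0.5592 / 50e-6 = 1453.9 Pa
Step 4: Convert Pa to kPa (divide by 1000).
dP = 1.45 kPa


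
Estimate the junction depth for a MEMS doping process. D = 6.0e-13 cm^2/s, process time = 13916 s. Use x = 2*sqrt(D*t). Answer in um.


Step 1: Compute D*t = 6.0e-13 * 13916 = 8.3496e-09 cm^2
Step 2: sqrt(D*t) = 9.13761e-05 cm
Step 3: x = 2 * 9.13761e-05 cm = 1.827522e-04 cm
Step 4: Convert to um (1 cm = 1e4 um): x = 1.828 um


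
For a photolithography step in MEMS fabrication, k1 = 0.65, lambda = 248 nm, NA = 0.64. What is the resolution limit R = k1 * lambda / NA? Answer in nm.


Step 1: Identify values: k1 = 0.65, lambda = 248 nm, NA = 0.64
Step 2: R = k1 * lambda / NA
R = 0.65 * 248 / 0.64
R = 251.9 nm


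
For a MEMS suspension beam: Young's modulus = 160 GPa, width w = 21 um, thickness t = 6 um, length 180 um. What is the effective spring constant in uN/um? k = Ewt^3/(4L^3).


Step 1: Convert E to consistent units (1 GPa = 1000 uN/um^2).
E = 160 GPa = 160000 uN/um^2
Step 2: Compute t^3 = 6^3 = 216
Step 3: Compute L^3 = 180^3 = 5832000
Step 4: k = 160000 * 21 * 216 / (4 * 5832000)
k = 31.1111 uN/um


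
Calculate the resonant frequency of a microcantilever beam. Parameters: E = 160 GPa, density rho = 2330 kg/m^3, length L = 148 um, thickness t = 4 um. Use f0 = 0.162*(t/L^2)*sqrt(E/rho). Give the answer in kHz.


Step 1: Convert units to SI.
t_SI = 4e-6 m, L_SI = 148e-6 m
Step 2: Calculate sqrt(E/rho).
sqrt(160e9 / 2330) = 8286.71 m/s
Step 3: Compute f0.
f0 = 0.162 * 4e-6 / (148e-6)^2 * 8286.71 = 245151.0 Hz = 245.15 kHz
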